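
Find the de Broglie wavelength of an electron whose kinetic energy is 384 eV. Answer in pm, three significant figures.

KE = 384 eV = 6.152 × 10⁻¹⁷ J.
p = √(2mKE) = √(2 × 9.109 × 10⁻³¹ × 6.152 × 10⁻¹⁷) = 1.059 × 10⁻²³ kg·m/s.
λ = h/p = 6.626 × 10⁻³⁴ / 1.059 × 10⁻²³ = 6.26 × 10⁻¹¹ m = 62.6 pm.

λ = 62.6 pm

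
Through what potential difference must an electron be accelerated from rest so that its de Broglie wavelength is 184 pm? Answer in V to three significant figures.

p = h/λ = 6.626 × 10⁻³⁴ / 1.840 × 10⁻¹⁰ = 3.601 × 10⁻²⁴ kg·m/s.
KE = p²/(2m) = 7.118 × 10⁻¹⁸ J.
V = KE/e = 7.118 × 10⁻¹⁸ / (1.602 × 10⁻¹⁹) = 44.4 V.

V = 44.4 V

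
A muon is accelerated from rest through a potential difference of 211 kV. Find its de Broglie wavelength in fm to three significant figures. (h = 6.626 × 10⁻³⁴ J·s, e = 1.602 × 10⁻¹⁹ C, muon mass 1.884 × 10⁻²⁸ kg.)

λ = 186 fm

KE = eV = 1.602 × 10⁻¹⁹ × 2.110 × 10⁵ = 3.380 × 10⁻¹⁴ J.
p = √(2mKE) = √(2 × 1.884 × 10⁻²⁸ × 3.380 × 10⁻¹⁴) = 3.569 × 10⁻²¹ kg·m/s.
λ = h/p = 6.626 × 10⁻³⁴ / 3.569 × 10⁻²¹ = 1.86 × 10⁻¹³ m = 186 fm.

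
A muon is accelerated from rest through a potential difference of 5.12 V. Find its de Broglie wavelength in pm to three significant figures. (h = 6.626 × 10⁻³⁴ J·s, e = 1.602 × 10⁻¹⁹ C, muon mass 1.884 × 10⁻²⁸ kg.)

KE = eV = 1.602 × 10⁻¹⁹ × 5.120 = 8.202 × 10⁻¹⁹ J.
p = √(2mKE) = √(2 × 1.884 × 10⁻²⁸ × 8.202 × 10⁻¹⁹) = 1.758 × 10⁻²³ kg·m/s.
λ = h/p = 6.626 × 10⁻³⁴ / 1.758 × 10⁻²³ = 3.77 × 10⁻¹¹ m = 37.7 pm.

λ = 37.7 pm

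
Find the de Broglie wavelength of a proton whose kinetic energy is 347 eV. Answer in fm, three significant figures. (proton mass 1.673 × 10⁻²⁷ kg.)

KE = 347 eV = 5.559 × 10⁻¹⁷ J.
p = √(2mKE) = √(2 × 1.673 × 10⁻²⁷ × 5.559 × 10⁻¹⁷) = 4.313 × 10⁻²² kg·m/s.
λ = h/p = 6.626 × 10⁻³⁴ / 4.313 × 10⁻²² = 1.54 × 10⁻¹² m = 1540 fm.

λ = 1540 fm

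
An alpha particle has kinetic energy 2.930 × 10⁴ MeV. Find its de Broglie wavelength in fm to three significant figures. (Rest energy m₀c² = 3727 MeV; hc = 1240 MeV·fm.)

Total energy E = KE + m₀c² = 2.930 × 10⁴ + 3727 = 33027 MeV.
(pc)² = E² − (m₀c²)² = (33027)² − (3727)² = 1.077 × 10⁹ MeV², so pc = 3.282 × 10⁴ MeV.
λ = hc/(pc) = 1240 MeV·fm / 3.282 × 10⁴ MeV = 0.0378 fm.

λ = 0.0378 fm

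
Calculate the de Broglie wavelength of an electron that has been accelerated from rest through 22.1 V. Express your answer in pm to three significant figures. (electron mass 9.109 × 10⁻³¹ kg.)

λ = 261 pm

KE = eV = 1.602 × 10⁻¹⁹ × 22.10 = 3.540 × 10⁻¹⁸ J.
p = √(2mKE) = √(2 × 9.109 × 10⁻³¹ × 3.540 × 10⁻¹⁸) = 2.540 × 10⁻²⁴ kg·m/s.
λ = h/p = 6.626 × 10⁻³⁴ / 2.540 × 10⁻²⁴ = 2.61 × 10⁻¹⁰ m = 261 pm.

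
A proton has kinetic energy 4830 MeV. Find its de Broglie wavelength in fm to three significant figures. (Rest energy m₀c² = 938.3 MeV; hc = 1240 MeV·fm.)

λ = 0.218 fm

Total energy E = KE + m₀c² = 4830 + 938.3 = 5768.3 MeV.
(pc)² = E² − (m₀c²)² = (5768.3)² − (938.3)² = 3.239 × 10⁷ MeV², so pc = 5691 MeV.
λ = hc/(pc) = 1240 MeV·fm / 5691 MeV = 0.218 fm.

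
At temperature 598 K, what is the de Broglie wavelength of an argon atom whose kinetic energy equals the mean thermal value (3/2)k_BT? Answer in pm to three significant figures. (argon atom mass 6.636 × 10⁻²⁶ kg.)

λ = 16.3 pm

KE = (3/2)k_BT = 1.5 × 1.381 × 10⁻²³ × 598 = 1.239 × 10⁻²⁰ J.
p = √(2mKE) = √(2 × 6.636 × 10⁻²⁶ × 1.239 × 10⁻²⁰) = 4.055 × 10⁻²³ kg·m/s.
λ = h/p = 1.63 × 10⁻¹¹ m = 16.3 pm.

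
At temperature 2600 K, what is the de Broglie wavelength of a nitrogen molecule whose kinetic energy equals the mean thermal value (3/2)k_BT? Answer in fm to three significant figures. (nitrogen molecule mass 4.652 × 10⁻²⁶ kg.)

λ = 9360 fm

KE = (3/2)k_BT = 1.5 × 1.381 × 10⁻²³ × 2600 = 5.386 × 10⁻²⁰ J.
p = √(2mKE) = √(2 × 4.652 × 10⁻²⁶ × 5.386 × 10⁻²⁰) = 7.079 × 10⁻²³ kg·m/s.
λ = h/p = 9.36 × 10⁻¹² m = 9360 fm.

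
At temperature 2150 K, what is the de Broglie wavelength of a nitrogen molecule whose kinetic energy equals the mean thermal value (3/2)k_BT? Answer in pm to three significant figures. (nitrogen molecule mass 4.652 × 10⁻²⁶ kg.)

λ = 10.3 pm

KE = (3/2)k_BT = 1.5 × 1.381 × 10⁻²³ × 2150 = 4.454 × 10⁻²⁰ J.
p = √(2mKE) = √(2 × 4.652 × 10⁻²⁶ × 4.454 × 10⁻²⁰) = 6.437 × 10⁻²³ kg·m/s.
λ = h/p = 1.03 × 10⁻¹¹ m = 10.3 pm.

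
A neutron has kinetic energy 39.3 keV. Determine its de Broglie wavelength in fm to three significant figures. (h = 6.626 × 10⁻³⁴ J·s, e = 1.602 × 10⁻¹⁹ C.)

λ = 144 fm

KE = 39.3 keV = 6.296 × 10⁻¹⁵ J.
p = √(2mKE) = √(2 × 1.675 × 10⁻²⁷ × 6.296 × 10⁻¹⁵) = 4.593 × 10⁻²¹ kg·m/s.
λ = h/p = 6.626 × 10⁻³⁴ / 4.593 × 10⁻²¹ = 1.44 × 10⁻¹³ m = 144 fm.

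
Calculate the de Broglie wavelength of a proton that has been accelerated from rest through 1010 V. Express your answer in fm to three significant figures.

KE = eV = 1.602 × 10⁻¹⁹ × 1010 = 1.618 × 10⁻¹⁶ J.
p = √(2mKE) = √(2 × 1.673 × 10⁻²⁷ × 1.618 × 10⁻¹⁶) = 7.358 × 10⁻²² kg·m/s.
λ = h/p = 6.626 × 10⁻³⁴ / 7.358 × 10⁻²² = 9.01 × 10⁻¹³ m = 901 fm.

λ = 901 fm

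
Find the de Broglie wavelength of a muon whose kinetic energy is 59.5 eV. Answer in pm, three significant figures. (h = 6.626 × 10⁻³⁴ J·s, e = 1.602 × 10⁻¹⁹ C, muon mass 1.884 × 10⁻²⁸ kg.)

λ = 11.1 pm

KE = 59.5 eV = 9.532 × 10⁻¹⁸ J.
p = √(2mKE) = √(2 × 1.884 × 10⁻²⁸ × 9.532 × 10⁻¹⁸) = 5.993 × 10⁻²³ kg·m/s.
λ = h/p = 6.626 × 10⁻³⁴ / 5.993 × 10⁻²³ = 1.11 × 10⁻¹¹ m = 11.1 pm.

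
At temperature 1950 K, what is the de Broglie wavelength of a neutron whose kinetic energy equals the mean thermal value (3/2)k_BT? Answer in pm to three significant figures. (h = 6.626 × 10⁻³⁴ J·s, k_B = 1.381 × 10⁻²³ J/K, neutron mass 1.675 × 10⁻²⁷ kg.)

λ = 57.0 pm

KE = (3/2)k_BT = 1.5 × 1.381 × 10⁻²³ × 1950 = 4.039 × 10⁻²⁰ J.
p = √(2mKE) = √(2 × 1.675 × 10⁻²⁷ × 4.039 × 10⁻²⁰) = 1.163 × 10⁻²³ kg·m/s.
λ = h/p = 5.70 × 10⁻¹¹ m = 57.0 pm.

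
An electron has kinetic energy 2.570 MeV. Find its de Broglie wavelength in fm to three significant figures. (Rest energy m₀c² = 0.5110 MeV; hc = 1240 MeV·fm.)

Total energy E = KE + m₀c² = 2.570 + 0.5110 = 3.0810 MeV.
(pc)² = E² − (m₀c²)² = (3.0810)² − (0.5110)² = 9.231 MeV², so pc = 3.038 MeV.
λ = hc/(pc) = 1240 MeV·fm / 3.038 MeV = 408 fm.

λ = 408 fm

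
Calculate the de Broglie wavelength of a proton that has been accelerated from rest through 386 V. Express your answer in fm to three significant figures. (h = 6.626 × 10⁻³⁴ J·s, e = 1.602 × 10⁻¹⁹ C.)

KE = eV = 1.602 × 10⁻¹⁹ × 386.0 = 6.184 × 10⁻¹⁷ J.
p = √(2mKE) = √(2 × 1.673 × 10⁻²⁷ × 6.184 × 10⁻¹⁷) = 4.549 × 10⁻²² kg·m/s.
λ = h/p = 6.626 × 10⁻³⁴ / 4.549 × 10⁻²² = 1.46 × 10⁻¹² m = 1460 fm.

λ = 1460 fm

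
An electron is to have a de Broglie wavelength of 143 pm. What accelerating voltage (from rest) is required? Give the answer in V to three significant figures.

V = 73.6 V

p = h/λ = 6.626 × 10⁻³⁴ / 1.430 × 10⁻¹⁰ = 4.634 × 10⁻²⁴ kg·m/s.
KE = p²/(2m) = 1.179 × 10⁻¹⁷ J.
V = KE/e = 1.179 × 10⁻¹⁷ / (1.602 × 10⁻¹⁹) = 73.6 V.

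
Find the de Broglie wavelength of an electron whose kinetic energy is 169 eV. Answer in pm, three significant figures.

KE = 169 eV = 2.707 × 10⁻¹⁷ J.
p = √(2mKE) = √(2 × 9.109 × 10⁻³¹ × 2.707 × 10⁻¹⁷) = 7.023 × 10⁻²⁴ kg·m/s.
λ = h/p = 6.626 × 10⁻³⁴ / 7.023 × 10⁻²⁴ = 9.43 × 10⁻¹¹ m = 94.3 pm.

λ = 94.3 pm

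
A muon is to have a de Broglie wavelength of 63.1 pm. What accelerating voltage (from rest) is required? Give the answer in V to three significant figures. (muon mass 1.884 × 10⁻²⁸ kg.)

p = h/λ = 6.626 × 10⁻³⁴ / 6.310 × 10⁻¹¹ = 1.050 × 10⁻²³ kg·m/s.
KE = p²/(2m) = 2.926 × 10⁻¹⁹ J.
V = KE/e = 2.926 × 10⁻¹⁹ / (1.602 × 10⁻¹⁹) = 1.83 V.

V = 1.83 V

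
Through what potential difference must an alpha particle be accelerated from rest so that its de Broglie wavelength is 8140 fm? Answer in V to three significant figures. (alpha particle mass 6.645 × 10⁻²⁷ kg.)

V = 1.56 V

p = h/λ = 6.626 × 10⁻³⁴ / 8.140 × 10⁻¹² = 8.140 × 10⁻²³ kg·m/s.
KE = p²/(2m) = 4.986 × 10⁻¹⁹ J.
V = KE/2e = 4.986 × 10⁻¹⁹ / (2 × 1.602 × 10⁻¹⁹) = 1.56 V.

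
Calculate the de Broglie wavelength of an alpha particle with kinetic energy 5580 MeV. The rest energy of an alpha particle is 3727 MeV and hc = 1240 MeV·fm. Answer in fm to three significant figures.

Total energy E = KE + m₀c² = 5580 + 3727 = 9307 MeV.
(pc)² = E² − (m₀c²)² = (9307)² − (3727)² = 7.273 × 10⁷ MeV², so pc = 8528 MeV.
λ = hc/(pc) = 1240 MeV·fm / 8528 MeV = 0.145 fm.

λ = 0.145 fm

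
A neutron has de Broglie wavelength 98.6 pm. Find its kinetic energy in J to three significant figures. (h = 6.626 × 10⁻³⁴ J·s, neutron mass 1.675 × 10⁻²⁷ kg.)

p = h/λ = 6.626 × 10⁻³⁴ / 9.860 × 10⁻¹¹ = 6.720 × 10⁻²⁴ kg·m/s.
KE = p²/(2m) = (6.720 × 10⁻²⁴)² / (2 × 1.675 × 10⁻²⁷) = 1.348 × 10⁻²⁰ J = 1.35 × 10⁻²⁰ J.

KE = 1.35 × 10⁻²⁰ J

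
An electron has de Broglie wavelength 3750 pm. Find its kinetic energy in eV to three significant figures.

p = h/λ = 6.626 × 10⁻³⁴ / 3.750 × 10⁻⁹ = 1.767 × 10⁻²⁵ kg·m/s.
KE = p²/(2m) = (1.767 × 10⁻²⁵)² / (2 × 9.109 × 10⁻³¹) = 1.714 × 10⁻²⁰ J = 0.107 eV.

KE = 0.107 eV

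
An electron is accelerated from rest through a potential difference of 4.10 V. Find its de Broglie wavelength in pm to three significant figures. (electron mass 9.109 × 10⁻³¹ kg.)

λ = 606 pm

KE = eV = 1.602 × 10⁻¹⁹ × 4.100 = 6.568 × 10⁻¹⁹ J.
p = √(2mKE) = √(2 × 9.109 × 10⁻³¹ × 6.568 × 10⁻¹⁹) = 1.094 × 10⁻²⁴ kg·m/s.
λ = h/p = 6.626 × 10⁻³⁴ / 1.094 × 10⁻²⁴ = 6.06 × 10⁻¹⁰ m = 606 pm.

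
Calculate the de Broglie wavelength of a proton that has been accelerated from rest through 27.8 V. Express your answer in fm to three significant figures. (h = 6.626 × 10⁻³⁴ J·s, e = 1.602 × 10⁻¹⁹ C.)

KE = eV = 1.602 × 10⁻¹⁹ × 27.80 = 4.454 × 10⁻¹⁸ J.
p = √(2mKE) = √(2 × 1.673 × 10⁻²⁷ × 4.454 × 10⁻¹⁸) = 1.221 × 10⁻²² kg·m/s.
λ = h/p = 6.626 × 10⁻³⁴ / 1.221 × 10⁻²² = 5.43 × 10⁻¹² m = 5430 fm.

λ = 5430 fm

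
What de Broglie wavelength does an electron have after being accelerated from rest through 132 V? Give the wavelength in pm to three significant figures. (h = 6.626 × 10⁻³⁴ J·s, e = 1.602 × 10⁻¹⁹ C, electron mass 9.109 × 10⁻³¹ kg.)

KE = eV = 1.602 × 10⁻¹⁹ × 132.0 = 2.115 × 10⁻¹⁷ J.
p = √(2mKE) = √(2 × 9.109 × 10⁻³¹ × 2.115 × 10⁻¹⁷) = 6.207 × 10⁻²⁴ kg·m/s.
λ = h/p = 6.626 × 10⁻³⁴ / 6.207 × 10⁻²⁴ = 1.07 × 10⁻¹⁰ m = 107 pm.

λ = 107 pm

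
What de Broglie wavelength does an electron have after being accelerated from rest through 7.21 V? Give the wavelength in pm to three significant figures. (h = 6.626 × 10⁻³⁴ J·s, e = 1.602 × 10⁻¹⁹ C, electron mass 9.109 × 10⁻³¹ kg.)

λ = 457 pm

KE = eV = 1.602 × 10⁻¹⁹ × 7.210 = 1.155 × 10⁻¹⁸ J.
p = √(2mKE) = √(2 × 9.109 × 10⁻³¹ × 1.155 × 10⁻¹⁸) = 1.451 × 10⁻²⁴ kg·m/s.
λ = h/p = 6.626 × 10⁻³⁴ / 1.451 × 10⁻²⁴ = 4.57 × 10⁻¹⁰ m = 457 pm.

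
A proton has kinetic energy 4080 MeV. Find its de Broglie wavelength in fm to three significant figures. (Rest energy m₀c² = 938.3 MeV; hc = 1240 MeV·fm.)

λ = 0.252 fm

Total energy E = KE + m₀c² = 4080 + 938.3 = 5018.3 MeV.
(pc)² = E² − (m₀c²)² = (5018.3)² − (938.3)² = 2.430 × 10⁷ MeV², so pc = 4930 MeV.
λ = hc/(pc) = 1240 MeV·fm / 4930 MeV = 0.252 fm.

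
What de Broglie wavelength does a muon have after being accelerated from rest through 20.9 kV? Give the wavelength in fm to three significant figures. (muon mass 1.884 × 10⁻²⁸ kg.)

KE = eV = 1.602 × 10⁻¹⁹ × 2.090 × 10⁴ = 3.348 × 10⁻¹⁵ J.
p = √(2mKE) = √(2 × 1.884 × 10⁻²⁸ × 3.348 × 10⁻¹⁵) = 1.123 × 10⁻²¹ kg·m/s.
λ = h/p = 6.626 × 10⁻³⁴ / 1.123 × 10⁻²¹ = 5.90 × 10⁻¹³ m = 590 fm.

λ = 590 fm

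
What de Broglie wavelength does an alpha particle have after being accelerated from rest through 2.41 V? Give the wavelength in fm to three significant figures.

KE = 2eV = 2 × 1.602 × 10⁻¹⁹ × 2.410 = 7.722 × 10⁻¹⁹ J.
p = √(2mKE) = √(2 × 6.645 × 10⁻²⁷ × 7.722 × 10⁻¹⁹) = 1.013 × 10⁻²² kg·m/s.
λ = h/p = 6.626 × 10⁻³⁴ / 1.013 × 10⁻²² = 6.54 × 10⁻¹² m = 6540 fm.

λ = 6540 fm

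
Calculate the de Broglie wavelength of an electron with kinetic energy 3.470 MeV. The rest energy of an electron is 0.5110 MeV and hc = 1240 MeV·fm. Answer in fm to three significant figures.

λ = 314 fm

Total energy E = KE + m₀c² = 3.470 + 0.5110 = 3.9810 MeV.
(pc)² = E² − (m₀c²)² = (3.9810)² − (0.5110)² = 15.59 MeV², so pc = 3.948 MeV.
λ = hc/(pc) = 1240 MeV·fm / 3.948 MeV = 314 fm.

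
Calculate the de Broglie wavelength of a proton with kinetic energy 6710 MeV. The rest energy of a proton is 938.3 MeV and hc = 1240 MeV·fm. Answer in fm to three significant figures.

λ = 0.163 fm

Total energy E = KE + m₀c² = 6710 + 938.3 = 7648.3 MeV.
(pc)² = E² − (m₀c²)² = (7648.3)² − (938.3)² = 5.762 × 10⁷ MeV², so pc = 7591 MeV.
λ = hc/(pc) = 1240 MeV·fm / 7591 MeV = 0.163 fm.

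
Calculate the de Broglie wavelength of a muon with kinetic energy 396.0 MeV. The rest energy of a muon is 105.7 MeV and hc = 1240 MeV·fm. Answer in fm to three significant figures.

λ = 2.53 fm

Total energy E = KE + m₀c² = 396.0 + 105.7 = 501.7 MeV.
(pc)² = E² − (m₀c²)² = (501.7)² − (105.7)² = 2.405 × 10⁵ MeV², so pc = 490.4 MeV.
λ = hc/(pc) = 1240 MeV·fm / 490.4 MeV = 2.53 fm.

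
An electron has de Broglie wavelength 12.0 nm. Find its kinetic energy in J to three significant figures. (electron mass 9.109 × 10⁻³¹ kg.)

p = h/λ = 6.626 × 10⁻³⁴ / 1.200 × 10⁻⁸ = 5.522 × 10⁻²⁶ kg·m/s.
KE = p²/(2m) = (5.522 × 10⁻²⁶)² / (2 × 9.109 × 10⁻³¹) = 1.674 × 10⁻²¹ J = 1.67 × 10⁻²¹ J.

KE = 1.67 × 10⁻²¹ J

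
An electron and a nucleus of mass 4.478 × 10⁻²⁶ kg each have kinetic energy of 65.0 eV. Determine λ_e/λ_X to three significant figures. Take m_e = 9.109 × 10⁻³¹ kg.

λ_e/λ_X = 222

At fixed KE, p = √(2mKE) so λ = h/p ∝ 1/√m.
λ_e/λ_X = √(m_X/m_e) = √(4.478 × 10⁻²⁶/9.109 × 10⁻³¹) = √(4.916 × 10⁴) = 222.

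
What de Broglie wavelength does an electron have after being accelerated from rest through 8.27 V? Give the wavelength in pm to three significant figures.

KE = eV = 1.602 × 10⁻¹⁹ × 8.270 = 1.325 × 10⁻¹⁸ J.
p = √(2mKE) = √(2 × 9.109 × 10⁻³¹ × 1.325 × 10⁻¹⁸) = 1.554 × 10⁻²⁴ kg·m/s.
λ = h/p = 6.626 × 10⁻³⁴ / 1.554 × 10⁻²⁴ = 4.26 × 10⁻¹⁰ m = 426 pm.

λ = 426 pm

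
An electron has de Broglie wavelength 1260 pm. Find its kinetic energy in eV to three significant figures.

p = h/λ = 6.626 × 10⁻³⁴ / 1.260 × 10⁻⁹ = 5.259 × 10⁻²⁵ kg·m/s.
KE = p²/(2m) = (5.259 × 10⁻²⁵)² / (2 × 9.109 × 10⁻³¹) = 1.518 × 10⁻¹⁹ J = 0.948 eV.

KE = 0.948 eV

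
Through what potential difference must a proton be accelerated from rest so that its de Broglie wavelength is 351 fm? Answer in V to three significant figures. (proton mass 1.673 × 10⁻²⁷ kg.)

p = h/λ = 6.626 × 10⁻³⁴ / 3.510 × 10⁻¹³ = 1.888 × 10⁻²¹ kg·m/s.
KE = p²/(2m) = 1.065 × 10⁻¹⁵ J.
V = KE/e = 1.065 × 10⁻¹⁵ / (1.602 × 10⁻¹⁹) = 6650 V.

V = 6650 V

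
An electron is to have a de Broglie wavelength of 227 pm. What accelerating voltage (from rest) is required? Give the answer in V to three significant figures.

p = h/λ = 6.626 × 10⁻³⁴ / 2.270 × 10⁻¹⁰ = 2.919 × 10⁻²⁴ kg·m/s.
KE = p²/(2m) = 4.677 × 10⁻¹⁸ J.
V = KE/e = 4.677 × 10⁻¹⁸ / (1.602 × 10⁻¹⁹) = 29.2 V.

V = 29.2 V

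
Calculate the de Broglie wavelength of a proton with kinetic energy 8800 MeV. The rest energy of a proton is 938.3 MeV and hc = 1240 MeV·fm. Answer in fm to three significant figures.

Total energy E = KE + m₀c² = 8800 + 938.3 = 9738.3 MeV.
(pc)² = E² − (m₀c²)² = (9738.3)² − (938.3)² = 9.395 × 10⁷ MeV², so pc = 9693 MeV.
λ = hc/(pc) = 1240 MeV·fm / 9693 MeV = 0.128 fm.

λ = 0.128 fm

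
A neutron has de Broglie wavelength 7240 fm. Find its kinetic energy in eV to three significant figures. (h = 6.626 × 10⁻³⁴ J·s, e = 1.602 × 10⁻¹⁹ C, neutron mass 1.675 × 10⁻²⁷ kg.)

KE = 15.6 eV

p = h/λ = 6.626 × 10⁻³⁴ / 7.240 × 10⁻¹² = 9.152 × 10⁻²³ kg·m/s.
KE = p²/(2m) = (9.152 × 10⁻²³)² / (2 × 1.675 × 10⁻²⁷) = 2.500 × 10⁻¹⁸ J = 15.6 eV.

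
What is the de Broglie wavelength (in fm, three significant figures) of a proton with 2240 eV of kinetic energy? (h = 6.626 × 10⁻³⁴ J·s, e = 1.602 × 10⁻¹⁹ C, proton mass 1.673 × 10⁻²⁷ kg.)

λ = 605 fm

KE = 2240 eV = 3.588 × 10⁻¹⁶ J.
p = √(2mKE) = √(2 × 1.673 × 10⁻²⁷ × 3.588 × 10⁻¹⁶) = 1.096 × 10⁻²¹ kg·m/s.
λ = h/p = 6.626 × 10⁻³⁴ / 1.096 × 10⁻²¹ = 6.05 × 10⁻¹³ m = 605 fm.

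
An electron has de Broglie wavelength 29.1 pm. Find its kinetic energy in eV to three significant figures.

p = h/λ = 6.626 × 10⁻³⁴ / 2.910 × 10⁻¹¹ = 2.277 × 10⁻²³ kg·m/s.
KE = p²/(2m) = (2.277 × 10⁻²³)² / (2 × 9.109 × 10⁻³¹) = 2.846 × 10⁻¹⁶ J = 1780 eV.

KE = 1780 eV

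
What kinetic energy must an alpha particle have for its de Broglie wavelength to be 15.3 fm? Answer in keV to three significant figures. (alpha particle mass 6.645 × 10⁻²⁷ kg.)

p = h/λ = 6.626 × 10⁻³⁴ / 1.530 × 10⁻¹⁴ = 4.331 × 10⁻²⁰ kg·m/s.
KE = p²/(2m) = (4.331 × 10⁻²⁰)² / (2 × 6.645 × 10⁻²⁷) = 1.411 × 10⁻¹³ J = 881 keV.

KE = 881 keV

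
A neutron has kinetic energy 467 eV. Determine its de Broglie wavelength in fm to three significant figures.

KE = 467 eV = 7.481 × 10⁻¹⁷ J.
p = √(2mKE) = √(2 × 1.675 × 10⁻²⁷ × 7.481 × 10⁻¹⁷) = 5.006 × 10⁻²² kg·m/s.
λ = h/p = 6.626 × 10⁻³⁴ / 5.006 × 10⁻²² = 1.32 × 10⁻¹² m = 1320 fm.

λ = 1320 fm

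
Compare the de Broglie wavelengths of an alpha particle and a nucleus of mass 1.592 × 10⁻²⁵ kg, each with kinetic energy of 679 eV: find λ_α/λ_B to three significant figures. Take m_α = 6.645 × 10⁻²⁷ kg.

At fixed KE, p = √(2mKE) so λ = h/p ∝ 1/√m.
λ_α/λ_B = √(m_B/m_α) = √(1.592 × 10⁻²⁵/6.645 × 10⁻²⁷) = √(23.96) = 4.89.

λ_α/λ_B = 4.89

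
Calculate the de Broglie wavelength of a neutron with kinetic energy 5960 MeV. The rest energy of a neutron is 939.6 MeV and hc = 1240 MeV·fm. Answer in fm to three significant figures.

λ = 0.181 fm

Total energy E = KE + m₀c² = 5960 + 939.6 = 6899.6 MeV.
(pc)² = E² − (m₀c²)² = (6899.6)² − (939.6)² = 4.672 × 10⁷ MeV², so pc = 6835 MeV.
λ = hc/(pc) = 1240 MeV·fm / 6835 MeV = 0.181 fm.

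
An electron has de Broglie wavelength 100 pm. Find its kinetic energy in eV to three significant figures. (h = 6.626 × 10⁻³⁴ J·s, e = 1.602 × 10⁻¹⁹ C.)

p = h/λ = 6.626 × 10⁻³⁴ / 1.000 × 10⁻¹⁰ = 6.626 × 10⁻²⁴ kg·m/s.
KE = p²/(2m) = (6.626 × 10⁻²⁴)² / (2 × 9.109 × 10⁻³¹) = 2.410 × 10⁻¹⁷ J = 150 eV.

KE = 150 eV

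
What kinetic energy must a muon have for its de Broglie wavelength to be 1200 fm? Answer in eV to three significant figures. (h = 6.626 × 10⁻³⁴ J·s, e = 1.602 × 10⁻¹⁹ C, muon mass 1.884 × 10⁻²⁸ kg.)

p = h/λ = 6.626 × 10⁻³⁴ / 1.200 × 10⁻¹² = 5.522 × 10⁻²² kg·m/s.
KE = p²/(2m) = (5.522 × 10⁻²²)² / (2 × 1.884 × 10⁻²⁸) = 8.092 × 10⁻¹⁶ J = 5050 eV.

KE = 5050 eV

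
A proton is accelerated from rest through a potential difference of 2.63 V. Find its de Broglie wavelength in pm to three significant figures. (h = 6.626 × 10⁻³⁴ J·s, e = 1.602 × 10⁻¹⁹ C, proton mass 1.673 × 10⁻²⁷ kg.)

KE = eV = 1.602 × 10⁻¹⁹ × 2.630 = 4.213 × 10⁻¹⁹ J.
p = √(2mKE) = √(2 × 1.673 × 10⁻²⁷ × 4.213 × 10⁻¹⁹) = 3.755 × 10⁻²³ kg·m/s.
λ = h/p = 6.626 × 10⁻³⁴ / 3.755 × 10⁻²³ = 1.76 × 10⁻¹¹ m = 17.6 pm.

λ = 17.6 pm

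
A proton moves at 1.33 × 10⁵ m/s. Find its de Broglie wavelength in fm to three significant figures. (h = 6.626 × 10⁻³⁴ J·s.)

λ = 2980 fm

p = mv = 1.673 × 10⁻²⁷ × 1.33 × 10⁵ = 2.225 × 10⁻²² kg·m/s.
λ = h/p = 6.626 × 10⁻³⁴ / 2.225 × 10⁻²² = 2.98 × 10⁻¹² m = 2980 fm.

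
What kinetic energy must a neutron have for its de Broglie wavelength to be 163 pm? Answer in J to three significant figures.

KE = 4.93 × 10⁻²¹ J

p = h/λ = 6.626 × 10⁻³⁴ / 1.630 × 10⁻¹⁰ = 4.065 × 10⁻²⁴ kg·m/s.
KE = p²/(2m) = (4.065 × 10⁻²⁴)² / (2 × 1.675 × 10⁻²⁷) = 4.933 × 10⁻²¹ J = 4.93 × 10⁻²¹ J.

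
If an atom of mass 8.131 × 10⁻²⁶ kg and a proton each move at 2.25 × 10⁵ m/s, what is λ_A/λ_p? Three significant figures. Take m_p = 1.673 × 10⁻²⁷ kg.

λ_A/λ_p = 0.0206

At fixed v, p = mv so λ = h/(mv) ∝ 1/m.
λ_A/λ_p = m_p/m_A = 1.673 × 10⁻²⁷/8.131 × 10⁻²⁶ = 0.0206.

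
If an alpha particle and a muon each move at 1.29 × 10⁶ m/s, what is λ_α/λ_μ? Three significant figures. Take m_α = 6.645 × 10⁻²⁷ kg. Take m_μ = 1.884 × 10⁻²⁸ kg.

λ_α/λ_μ = 0.0284

At fixed v, p = mv so λ = h/(mv) ∝ 1/m.
λ_α/λ_μ = m_μ/m_α = 1.884 × 10⁻²⁸/6.645 × 10⁻²⁷ = 0.0284.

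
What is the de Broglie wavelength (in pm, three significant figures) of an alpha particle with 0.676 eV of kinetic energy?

KE = 0.676 eV = 1.083 × 10⁻¹⁹ J.
p = √(2mKE) = √(2 × 6.645 × 10⁻²⁷ × 1.083 × 10⁻¹⁹) = 3.794 × 10⁻²³ kg·m/s.
λ = h/p = 6.626 × 10⁻³⁴ / 3.794 × 10⁻²³ = 1.75 × 10⁻¹¹ m = 17.5 pm.

λ = 17.5 pm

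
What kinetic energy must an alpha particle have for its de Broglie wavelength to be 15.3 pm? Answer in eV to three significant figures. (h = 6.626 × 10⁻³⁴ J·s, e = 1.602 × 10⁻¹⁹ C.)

KE = 0.881 eV

p = h/λ = 6.626 × 10⁻³⁴ / 1.530 × 10⁻¹¹ = 4.331 × 10⁻²³ kg·m/s.
KE = p²/(2m) = (4.331 × 10⁻²³)² / (2 × 6.645 × 10⁻²⁷) = 1.411 × 10⁻¹⁹ J = 0.881 eV.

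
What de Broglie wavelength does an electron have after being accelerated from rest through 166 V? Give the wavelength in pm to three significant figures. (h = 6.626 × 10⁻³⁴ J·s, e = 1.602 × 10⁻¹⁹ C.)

λ = 95.2 pm

KE = eV = 1.602 × 10⁻¹⁹ × 166.0 = 2.659 × 10⁻¹⁷ J.
p = √(2mKE) = √(2 × 9.109 × 10⁻³¹ × 2.659 × 10⁻¹⁷) = 6.960 × 10⁻²⁴ kg·m/s.
λ = h/p = 6.626 × 10⁻³⁴ / 6.960 × 10⁻²⁴ = 9.52 × 10⁻¹¹ m = 95.2 pm.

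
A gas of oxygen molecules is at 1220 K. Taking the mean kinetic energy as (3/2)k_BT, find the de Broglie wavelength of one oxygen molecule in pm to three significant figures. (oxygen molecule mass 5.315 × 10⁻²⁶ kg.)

λ = 12.8 pm

KE = (3/2)k_BT = 1.5 × 1.381 × 10⁻²³ × 1220 = 2.527 × 10⁻²⁰ J.
p = √(2mKE) = √(2 × 5.315 × 10⁻²⁶ × 2.527 × 10⁻²⁰) = 5.183 × 10⁻²³ kg·m/s.
λ = h/p = 1.28 × 10⁻¹¹ m = 12.8 pm.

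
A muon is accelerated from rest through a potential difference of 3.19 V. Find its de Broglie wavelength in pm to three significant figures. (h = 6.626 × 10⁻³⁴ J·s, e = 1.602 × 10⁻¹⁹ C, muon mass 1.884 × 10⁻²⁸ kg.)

λ = 47.7 pm

KE = eV = 1.602 × 10⁻¹⁹ × 3.190 = 5.110 × 10⁻¹⁹ J.
p = √(2mKE) = √(2 × 1.884 × 10⁻²⁸ × 5.110 × 10⁻¹⁹) = 1.388 × 10⁻²³ kg·m/s.
λ = h/p = 6.626 × 10⁻³⁴ / 1.388 × 10⁻²³ = 4.77 × 10⁻¹¹ m = 47.7 pm.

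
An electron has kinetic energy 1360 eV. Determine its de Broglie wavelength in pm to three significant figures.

λ = 33.3 pm

KE = 1360 eV = 2.179 × 10⁻¹⁶ J.
p = √(2mKE) = √(2 × 9.109 × 10⁻³¹ × 2.179 × 10⁻¹⁶) = 1.992 × 10⁻²³ kg·m/s.
λ = h/p = 6.626 × 10⁻³⁴ / 1.992 × 10⁻²³ = 3.33 × 10⁻¹¹ m = 33.3 pm.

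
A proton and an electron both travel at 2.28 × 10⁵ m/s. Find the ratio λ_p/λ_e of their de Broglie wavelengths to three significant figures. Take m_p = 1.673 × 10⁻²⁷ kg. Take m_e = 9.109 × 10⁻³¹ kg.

At fixed v, p = mv so λ = h/(mv) ∝ 1/m.
λ_p/λ_e = m_e/m_p = 9.109 × 10⁻³¹/1.673 × 10⁻²⁷ = 5.44 × 10⁻⁴.

λ_p/λ_e = 5.44 × 10⁻⁴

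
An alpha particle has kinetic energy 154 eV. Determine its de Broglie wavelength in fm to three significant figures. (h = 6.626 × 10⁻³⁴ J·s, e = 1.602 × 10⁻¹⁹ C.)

λ = 1160 fm

KE = 154 eV = 2.467 × 10⁻¹⁷ J.
p = √(2mKE) = √(2 × 6.645 × 10⁻²⁷ × 2.467 × 10⁻¹⁷) = 5.726 × 10⁻²² kg·m/s.
λ = h/p = 6.626 × 10⁻³⁴ / 5.726 × 10⁻²² = 1.16 × 10⁻¹² m = 1160 fm.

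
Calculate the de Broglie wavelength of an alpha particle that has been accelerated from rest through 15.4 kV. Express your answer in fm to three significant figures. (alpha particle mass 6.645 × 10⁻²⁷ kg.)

λ = 81.8 fm

KE = 2eV = 2 × 1.602 × 10⁻¹⁹ × 1.540 × 10⁴ = 4.934 × 10⁻¹⁵ J.
p = √(2mKE) = √(2 × 6.645 × 10⁻²⁷ × 4.934 × 10⁻¹⁵) = 8.098 × 10⁻²¹ kg·m/s.
λ = h/p = 6.626 × 10⁻³⁴ / 8.098 × 10⁻²¹ = 8.18 × 10⁻¹⁴ m = 81.8 fm.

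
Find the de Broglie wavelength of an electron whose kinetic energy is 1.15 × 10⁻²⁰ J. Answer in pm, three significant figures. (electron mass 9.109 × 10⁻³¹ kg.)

p = √(2mKE) = √(2 × 9.109 × 10⁻³¹ × 1.150 × 10⁻²⁰) = 1.447 × 10⁻²⁵ kg·m/s.
λ = h/p = 6.626 × 10⁻³⁴ / 1.447 × 10⁻²⁵ = 4.58 × 10⁻⁹ m = 4580 pm.

λ = 4580 pm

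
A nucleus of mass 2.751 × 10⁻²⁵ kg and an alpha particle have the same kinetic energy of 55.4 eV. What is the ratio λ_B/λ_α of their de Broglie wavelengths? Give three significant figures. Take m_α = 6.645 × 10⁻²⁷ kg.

At fixed KE, p = √(2mKE) so λ = h/p ∝ 1/√m.
λ_B/λ_α = √(m_α/m_B) = √(6.645 × 10⁻²⁷/2.751 × 10⁻²⁵) = √(0.02415) = 0.155.

λ_B/λ_α = 0.155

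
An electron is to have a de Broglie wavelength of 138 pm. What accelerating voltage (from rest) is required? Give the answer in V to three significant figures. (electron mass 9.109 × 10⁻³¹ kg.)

p = h/λ = 6.626 × 10⁻³⁴ / 1.380 × 10⁻¹⁰ = 4.801 × 10⁻²⁴ kg·m/s.
KE = p²/(2m) = 1.265 × 10⁻¹⁷ J.
V = KE/e = 1.265 × 10⁻¹⁷ / (1.602 × 10⁻¹⁹) = 79.0 V.

V = 79.0 V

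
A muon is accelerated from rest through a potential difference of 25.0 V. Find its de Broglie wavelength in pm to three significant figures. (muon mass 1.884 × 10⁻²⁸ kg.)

KE = eV = 1.602 × 10⁻¹⁹ × 25.00 = 4.005 × 10⁻¹⁸ J.
p = √(2mKE) = √(2 × 1.884 × 10⁻²⁸ × 4.005 × 10⁻¹⁸) = 3.885 × 10⁻²³ kg·m/s.
λ = h/p = 6.626 × 10⁻³⁴ / 3.885 × 10⁻²³ = 1.71 × 10⁻¹¹ m = 17.1 pm.

λ = 17.1 pm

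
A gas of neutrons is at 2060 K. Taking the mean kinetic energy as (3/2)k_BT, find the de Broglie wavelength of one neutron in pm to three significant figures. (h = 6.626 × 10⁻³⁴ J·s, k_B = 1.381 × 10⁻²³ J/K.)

KE = (3/2)k_BT = 1.5 × 1.381 × 10⁻²³ × 2060 = 4.267 × 10⁻²⁰ J.
p = √(2mKE) = √(2 × 1.675 × 10⁻²⁷ × 4.267 × 10⁻²⁰) = 1.196 × 10⁻²³ kg·m/s.
λ = h/p = 5.54 × 10⁻¹¹ m = 55.4 pm.

λ = 55.4 pm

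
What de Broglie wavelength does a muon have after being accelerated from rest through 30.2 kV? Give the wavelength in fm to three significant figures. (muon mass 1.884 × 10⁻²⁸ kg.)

λ = 491 fm

KE = eV = 1.602 × 10⁻¹⁹ × 3.020 × 10⁴ = 4.838 × 10⁻¹⁵ J.
p = √(2mKE) = √(2 × 1.884 × 10⁻²⁸ × 4.838 × 10⁻¹⁵) = 1.350 × 10⁻²¹ kg·m/s.
λ = h/p = 6.626 × 10⁻³⁴ / 1.350 × 10⁻²¹ = 4.91 × 10⁻¹³ m = 491 fm.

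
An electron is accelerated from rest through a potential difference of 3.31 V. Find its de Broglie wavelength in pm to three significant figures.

λ = 674 pm

KE = eV = 1.602 × 10⁻¹⁹ × 3.310 = 5.303 × 10⁻¹⁹ J.
p = √(2mKE) = √(2 × 9.109 × 10⁻³¹ × 5.303 × 10⁻¹⁹) = 9.829 × 10⁻²⁵ kg·m/s.
λ = h/p = 6.626 × 10⁻³⁴ / 9.829 × 10⁻²⁵ = 6.74 × 10⁻¹⁰ m = 674 pm.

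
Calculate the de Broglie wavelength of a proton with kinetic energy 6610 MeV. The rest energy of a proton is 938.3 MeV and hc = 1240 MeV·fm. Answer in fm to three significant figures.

λ = 0.166 fm

Total energy E = KE + m₀c² = 6610 + 938.3 = 7548.3 MeV.
(pc)² = E² − (m₀c²)² = (7548.3)² − (938.3)² = 5.610 × 10⁷ MeV², so pc = 7490 MeV.
λ = hc/(pc) = 1240 MeV·fm / 7490 MeV = 0.166 fm.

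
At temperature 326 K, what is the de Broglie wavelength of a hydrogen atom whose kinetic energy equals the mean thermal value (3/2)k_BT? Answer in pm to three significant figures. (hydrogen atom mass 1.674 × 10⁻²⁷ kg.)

λ = 139 pm

KE = (3/2)k_BT = 1.5 × 1.381 × 10⁻²³ × 326 = 6.753 × 10⁻²¹ J.
p = √(2mKE) = √(2 × 1.674 × 10⁻²⁷ × 6.753 × 10⁻²¹) = 4.755 × 10⁻²⁴ kg·m/s.
λ = h/p = 1.39 × 10⁻¹⁰ m = 139 pm.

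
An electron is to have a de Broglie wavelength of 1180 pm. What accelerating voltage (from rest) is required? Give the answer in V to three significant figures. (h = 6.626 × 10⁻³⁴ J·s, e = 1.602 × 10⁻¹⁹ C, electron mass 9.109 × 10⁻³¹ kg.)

V = 1.08 V

p = h/λ = 6.626 × 10⁻³⁴ / 1.180 × 10⁻⁹ = 5.615 × 10⁻²⁵ kg·m/s.
KE = p²/(2m) = 1.731 × 10⁻¹⁹ J.
V = KE/e = 1.731 × 10⁻¹⁹ / (1.602 × 10⁻¹⁹) = 1.08 V.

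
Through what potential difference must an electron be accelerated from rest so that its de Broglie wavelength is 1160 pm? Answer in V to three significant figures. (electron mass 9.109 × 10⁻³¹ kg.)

p = h/λ = 6.626 × 10⁻³⁴ / 1.160 × 10⁻⁹ = 5.712 × 10⁻²⁵ kg·m/s.
KE = p²/(2m) = 1.791 × 10⁻¹⁹ J.
V = KE/e = 1.791 × 10⁻¹⁹ / (1.602 × 10⁻¹⁹) = 1.12 V.

V = 1.12 V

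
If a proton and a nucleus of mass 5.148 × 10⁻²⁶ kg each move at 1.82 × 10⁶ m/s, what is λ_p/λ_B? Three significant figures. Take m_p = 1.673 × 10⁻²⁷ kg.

λ_p/λ_B = 30.8

At fixed v, p = mv so λ = h/(mv) ∝ 1/m.
λ_p/λ_B = m_B/m_p = 5.148 × 10⁻²⁶/1.673 × 10⁻²⁷ = 30.8.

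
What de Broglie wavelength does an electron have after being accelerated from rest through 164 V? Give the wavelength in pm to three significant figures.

λ = 95.8 pm

KE = eV = 1.602 × 10⁻¹⁹ × 164.0 = 2.627 × 10⁻¹⁷ J.
p = √(2mKE) = √(2 × 9.109 × 10⁻³¹ × 2.627 × 10⁻¹⁷) = 6.918 × 10⁻²⁴ kg·m/s.
λ = h/p = 6.626 × 10⁻³⁴ / 6.918 × 10⁻²⁴ = 9.58 × 10⁻¹¹ m = 95.8 pm.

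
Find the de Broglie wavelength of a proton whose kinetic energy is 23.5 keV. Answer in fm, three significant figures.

KE = 23.5 keV = 3.765 × 10⁻¹⁵ J.
p = √(2mKE) = √(2 × 1.673 × 10⁻²⁷ × 3.765 × 10⁻¹⁵) = 3.549 × 10⁻²¹ kg·m/s.
λ = h/p = 6.626 × 10⁻³⁴ / 3.549 × 10⁻²¹ = 1.87 × 10⁻¹³ m = 187 fm.

λ = 187 fm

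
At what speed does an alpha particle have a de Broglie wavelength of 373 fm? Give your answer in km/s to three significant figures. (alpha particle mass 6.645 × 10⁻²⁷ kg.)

v = 267 km/s

p = h/λ = 6.626 × 10⁻³⁴ / 3.730 × 10⁻¹³ = 1.776 × 10⁻²¹ kg·m/s.
v = p/m = 1.776 × 10⁻²¹ / 6.645 × 10⁻²⁷ = 2.67 × 10⁵ m/s = 267 km/s.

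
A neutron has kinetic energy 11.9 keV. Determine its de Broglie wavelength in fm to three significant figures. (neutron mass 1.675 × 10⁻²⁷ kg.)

λ = 262 fm

KE = 11.9 keV = 1.906 × 10⁻¹⁵ J.
p = √(2mKE) = √(2 × 1.675 × 10⁻²⁷ × 1.906 × 10⁻¹⁵) = 2.527 × 10⁻²¹ kg·m/s.
λ = h/p = 6.626 × 10⁻³⁴ / 2.527 × 10⁻²¹ = 2.62 × 10⁻¹³ m = 262 fm.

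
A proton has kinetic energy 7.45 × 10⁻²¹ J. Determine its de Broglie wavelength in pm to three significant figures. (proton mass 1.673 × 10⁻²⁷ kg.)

λ = 133 pm

p = √(2mKE) = √(2 × 1.673 × 10⁻²⁷ × 7.450 × 10⁻²¹) = 4.993 × 10⁻²⁴ kg·m/s.
λ = h/p = 6.626 × 10⁻³⁴ / 4.993 × 10⁻²⁴ = 1.33 × 10⁻¹⁰ m = 133 pm.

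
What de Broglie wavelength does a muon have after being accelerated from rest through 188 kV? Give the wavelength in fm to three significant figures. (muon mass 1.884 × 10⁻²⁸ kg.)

λ = 197 fm

KE = eV = 1.602 × 10⁻¹⁹ × 1.880 × 10⁵ = 3.012 × 10⁻¹⁴ J.
p = √(2mKE) = √(2 × 1.884 × 10⁻²⁸ × 3.012 × 10⁻¹⁴) = 3.369 × 10⁻²¹ kg·m/s.
λ = h/p = 6.626 × 10⁻³⁴ / 3.369 × 10⁻²¹ = 1.97 × 10⁻¹³ m = 197 fm.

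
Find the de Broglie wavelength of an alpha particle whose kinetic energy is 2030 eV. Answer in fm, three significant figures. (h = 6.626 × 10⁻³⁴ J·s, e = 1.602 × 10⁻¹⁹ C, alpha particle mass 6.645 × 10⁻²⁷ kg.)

λ = 319 fm

KE = 2030 eV = 3.252 × 10⁻¹⁶ J.
p = √(2mKE) = √(2 × 6.645 × 10⁻²⁷ × 3.252 × 10⁻¹⁶) = 2.079 × 10⁻²¹ kg·m/s.
λ = h/p = 6.626 × 10⁻³⁴ / 2.079 × 10⁻²¹ = 3.19 × 10⁻¹³ m = 319 fm.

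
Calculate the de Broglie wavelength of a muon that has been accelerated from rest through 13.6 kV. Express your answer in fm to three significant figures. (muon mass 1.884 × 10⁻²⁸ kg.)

λ = 731 fm

KE = eV = 1.602 × 10⁻¹⁹ × 1.360 × 10⁴ = 2.179 × 10⁻¹⁵ J.
p = √(2mKE) = √(2 × 1.884 × 10⁻²⁸ × 2.179 × 10⁻¹⁵) = 9.061 × 10⁻²² kg·m/s.
λ = h/p = 6.626 × 10⁻³⁴ / 9.061 × 10⁻²² = 7.31 × 10⁻¹³ m = 731 fm.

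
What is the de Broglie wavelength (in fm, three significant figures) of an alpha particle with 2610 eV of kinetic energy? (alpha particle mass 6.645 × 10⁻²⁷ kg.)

λ = 281 fm

KE = 2610 eV = 4.181 × 10⁻¹⁶ J.
p = √(2mKE) = √(2 × 6.645 × 10⁻²⁷ × 4.181 × 10⁻¹⁶) = 2.357 × 10⁻²¹ kg·m/s.
λ = h/p = 6.626 × 10⁻³⁴ / 2.357 × 10⁻²¹ = 2.81 × 10⁻¹³ m = 281 fm.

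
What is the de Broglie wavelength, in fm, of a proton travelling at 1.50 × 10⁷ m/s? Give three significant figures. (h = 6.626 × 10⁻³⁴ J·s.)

λ = 26.4 fm

p = mv = 1.673 × 10⁻²⁷ × 1.50 × 10⁷ = 2.510 × 10⁻²⁰ kg·m/s.
λ = h/p = 6.626 × 10⁻³⁴ / 2.510 × 10⁻²⁰ = 2.64 × 10⁻¹⁴ m = 26.4 fm.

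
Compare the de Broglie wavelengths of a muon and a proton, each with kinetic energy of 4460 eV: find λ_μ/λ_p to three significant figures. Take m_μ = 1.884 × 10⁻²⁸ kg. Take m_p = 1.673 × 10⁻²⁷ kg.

λ_μ/λ_p = 2.98

At fixed KE, p = √(2mKE) so λ = h/p ∝ 1/√m.
λ_μ/λ_p = √(m_p/m_μ) = √(1.673 × 10⁻²⁷/1.884 × 10⁻²⁸) = √(8.880) = 2.98.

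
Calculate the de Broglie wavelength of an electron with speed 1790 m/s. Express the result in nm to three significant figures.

λ = 406 nm

p = mv = 9.109 × 10⁻³¹ × 1790 = 1.631 × 10⁻²⁷ kg·m/s.
λ = h/p = 6.626 × 10⁻³⁴ / 1.631 × 10⁻²⁷ = 4.06 × 10⁻⁷ m = 406 nm.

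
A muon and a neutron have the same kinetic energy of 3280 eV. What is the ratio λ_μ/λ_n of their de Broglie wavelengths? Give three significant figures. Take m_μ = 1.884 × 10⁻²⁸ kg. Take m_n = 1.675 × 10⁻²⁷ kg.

At fixed KE, p = √(2mKE) so λ = h/p ∝ 1/√m.
λ_μ/λ_n = √(m_n/m_μ) = √(1.675 × 10⁻²⁷/1.884 × 10⁻²⁸) = √(8.891) = 2.98.

λ_μ/λ_n = 2.98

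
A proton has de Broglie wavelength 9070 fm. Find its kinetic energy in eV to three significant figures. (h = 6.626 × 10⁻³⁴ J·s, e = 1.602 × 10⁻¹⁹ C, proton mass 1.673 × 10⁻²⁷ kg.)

KE = 9.96 eV

p = h/λ = 6.626 × 10⁻³⁴ / 9.070 × 10⁻¹² = 7.305 × 10⁻²³ kg·m/s.
KE = p²/(2m) = (7.305 × 10⁻²³)² / (2 × 1.673 × 10⁻²⁷) = 1.595 × 10⁻¹⁸ J = 9.96 eV.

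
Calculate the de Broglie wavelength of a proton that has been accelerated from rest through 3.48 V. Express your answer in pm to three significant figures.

λ = 15.3 pm

KE = eV = 1.602 × 10⁻¹⁹ × 3.480 = 5.575 × 10⁻¹⁹ J.
p = √(2mKE) = √(2 × 1.673 × 10⁻²⁷ × 5.575 × 10⁻¹⁹) = 4.319 × 10⁻²³ kg·m/s.
λ = h/p = 6.626 × 10⁻³⁴ / 4.319 × 10⁻²³ = 1.53 × 10⁻¹¹ m = 15.3 pm.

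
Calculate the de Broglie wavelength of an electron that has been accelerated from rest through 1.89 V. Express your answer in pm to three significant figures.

KE = eV = 1.602 × 10⁻¹⁹ × 1.890 = 3.028 × 10⁻¹⁹ J.
p = √(2mKE) = √(2 × 9.109 × 10⁻³¹ × 3.028 × 10⁻¹⁹) = 7.427 × 10⁻²⁵ kg·m/s.
λ = h/p = 6.626 × 10⁻³⁴ / 7.427 × 10⁻²⁵ = 8.92 × 10⁻¹⁰ m = 892 pm.

λ = 892 pm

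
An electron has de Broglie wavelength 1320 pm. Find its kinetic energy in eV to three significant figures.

p = h/λ = 6.626 × 10⁻³⁴ / 1.320 × 10⁻⁹ = 5.020 × 10⁻²⁵ kg·m/s.
KE = p²/(2m) = (5.020 × 10⁻²⁵)² / (2 × 9.109 × 10⁻³¹) = 1.383 × 10⁻¹⁹ J = 0.863 eV.

KE = 0.863 eV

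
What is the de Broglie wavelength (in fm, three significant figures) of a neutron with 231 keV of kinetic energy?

KE = 231 keV = 3.701 × 10⁻¹⁴ J.
p = √(2mKE) = √(2 × 1.675 × 10⁻²⁷ × 3.701 × 10⁻¹⁴) = 1.113 × 10⁻²⁰ kg·m/s.
λ = h/p = 6.626 × 10⁻³⁴ / 1.113 × 10⁻²⁰ = 5.95 × 10⁻¹⁴ m = 59.5 fm.

λ = 59.5 fm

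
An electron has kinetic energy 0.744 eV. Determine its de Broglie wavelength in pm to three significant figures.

λ = 1420 pm

KE = 0.744 eV = 1.192 × 10⁻¹⁹ J.
p = √(2mKE) = √(2 × 9.109 × 10⁻³¹ × 1.192 × 10⁻¹⁹) = 4.660 × 10⁻²⁵ kg·m/s.
λ = h/p = 6.626 × 10⁻³⁴ / 4.660 × 10⁻²⁵ = 1.42 × 10⁻⁹ m = 1420 pm.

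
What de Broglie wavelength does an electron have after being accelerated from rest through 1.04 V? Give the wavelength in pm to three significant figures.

KE = eV = 1.602 × 10⁻¹⁹ × 1.040 = 1.666 × 10⁻¹⁹ J.
p = √(2mKE) = √(2 × 9.109 × 10⁻³¹ × 1.666 × 10⁻¹⁹) = 5.509 × 10⁻²⁵ kg·m/s.
λ = h/p = 6.626 × 10⁻³⁴ / 5.509 × 10⁻²⁵ = 1.20 × 10⁻⁹ m = 1200 pm.

λ = 1200 pm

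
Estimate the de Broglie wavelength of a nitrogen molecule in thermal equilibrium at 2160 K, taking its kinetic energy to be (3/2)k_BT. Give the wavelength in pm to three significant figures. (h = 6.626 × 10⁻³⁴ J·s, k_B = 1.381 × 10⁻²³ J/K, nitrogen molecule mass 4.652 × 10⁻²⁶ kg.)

λ = 10.3 pm

KE = (3/2)k_BT = 1.5 × 1.381 × 10⁻²³ × 2160 = 4.474 × 10⁻²⁰ J.
p = √(2mKE) = √(2 × 4.652 × 10⁻²⁶ × 4.474 × 10⁻²⁰) = 6.452 × 10⁻²³ kg·m/s.
λ = h/p = 1.03 × 10⁻¹¹ m = 10.3 pm.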